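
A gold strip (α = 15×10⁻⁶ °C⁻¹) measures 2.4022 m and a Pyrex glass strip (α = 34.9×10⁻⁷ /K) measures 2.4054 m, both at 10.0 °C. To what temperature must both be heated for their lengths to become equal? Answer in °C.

T = 125.8 °C

L₁(1 + α₁ΔT) = L₂(1 + α₂ΔT) ⇒ ΔT = (L₂ − L₁)/(α₁L₁ − α₂L₂)
L₂ − L₁ = 2.4054 − 2.4022 = 3.20×10⁻³ m
α₁L₁ − α₂L₂ = 15×10⁻⁶×2.4022 − 34.9×10⁻⁷×2.4054 = 2.7638154×10⁻⁵ m/K
ΔT = 3.20×10⁻³ / 2.7638154×10⁻⁵ = 115.782 K
T = 10.0 + 115.782 = 125.782 °C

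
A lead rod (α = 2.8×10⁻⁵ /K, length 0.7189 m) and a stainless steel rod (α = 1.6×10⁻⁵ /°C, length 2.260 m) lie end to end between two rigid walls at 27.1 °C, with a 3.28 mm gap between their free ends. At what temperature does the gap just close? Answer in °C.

α₁L₁ = 2.01292×10⁻⁵ m/K, α₂L₂ = 3.616×10⁻⁵ m/K → total 5.62892×10⁻⁵ m/K
ΔT = g/(α₁L₁+α₂L₂) = 3.28×10⁻³ / 5.62892×10⁻⁵ = 58.271 K
T = 27.1 + 58.271 = 85.371 °C

T = 85.4 °C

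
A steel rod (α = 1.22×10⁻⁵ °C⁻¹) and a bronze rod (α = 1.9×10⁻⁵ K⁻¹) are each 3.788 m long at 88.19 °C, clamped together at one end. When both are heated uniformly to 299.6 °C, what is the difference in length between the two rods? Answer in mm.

ΔT = 211.41 K
steel: ΔL = 1.22×10⁻⁵ × 3.788 m × 211.41 = 9.7700×10⁻³ m = 9.7700 mm
bronze: ΔL = 1.9×10⁻⁵ × 3.788 m × 211.41 = 1.5216×10⁻² m = 15.216 mm
difference = 15.216 − 9.7700 = 5.446 mm

5.45 mm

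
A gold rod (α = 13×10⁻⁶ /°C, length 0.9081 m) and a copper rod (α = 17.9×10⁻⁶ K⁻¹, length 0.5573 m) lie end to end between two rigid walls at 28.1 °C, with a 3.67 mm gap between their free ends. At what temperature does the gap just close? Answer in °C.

T = 197 °C

α₁L₁ = 1.18053×10⁻⁵ m/K, α₂L₂ = 9.97567×10⁻⁶ m/K → total 2.178097×10⁻⁵ m/K
ΔT = g/(α₁L₁+α₂L₂) = 3.67×10⁻³ / 2.178097×10⁻⁵ = 168.50 K
T = 28.1 + 168.50 = 196.60 °C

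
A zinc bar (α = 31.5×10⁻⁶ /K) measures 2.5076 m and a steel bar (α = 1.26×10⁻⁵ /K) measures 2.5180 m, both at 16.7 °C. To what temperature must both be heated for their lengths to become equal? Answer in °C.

T = 236.7 °C

L₁(1 + α₁ΔT) = L₂(1 + α₂ΔT) ⇒ ΔT = (L₂ − L₁)/(α₁L₁ − α₂L₂)
L₂ − L₁ = 2.5180 − 2.5076 = 1.04×10⁻² m
α₁L₁ − α₂L₂ = 31.5×10⁻⁶×2.5076 − 1.26×10⁻⁵×2.5180 = 4.72626×10⁻⁵ m/K
ΔT = 1.04×10⁻² / 4.72626×10⁻⁵ = 220.047 K
T = 16.7 + 220.047 = 236.747 °C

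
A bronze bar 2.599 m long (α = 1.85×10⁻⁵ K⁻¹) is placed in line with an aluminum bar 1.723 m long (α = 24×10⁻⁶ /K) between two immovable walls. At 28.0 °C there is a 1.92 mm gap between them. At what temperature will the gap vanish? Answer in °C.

Gap closes when ΔL₁ + ΔL₂ = 1.92 mm = 1.92×10⁻³ m
(α₁L₁ + α₂L₂)ΔT = g
α₁L₁ + α₂L₂ = 1.85×10⁻⁵×2.599 + 24×10⁻⁶×1.723 = 8.94335×10⁻⁵ m/K
ΔT = 1.92×10⁻³ / 8.94335×10⁻⁵ = 21.468 K
T = 28.0 + 21.468 = 49.468 °C

T = 49.5 °C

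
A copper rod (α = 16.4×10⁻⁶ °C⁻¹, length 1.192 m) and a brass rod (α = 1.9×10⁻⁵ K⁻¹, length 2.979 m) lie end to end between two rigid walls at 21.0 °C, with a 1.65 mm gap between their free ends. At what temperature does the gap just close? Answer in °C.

T = 42.7 °C

Gap closes when ΔL₁ + ΔL₂ = 1.65 mm = 1.65×10⁻³ m
(α₁L₁ + α₂L₂)ΔT = g
α₁L₁ + α₂L₂ = 16.4×10⁻⁶×1.192 + 1.9×10⁻⁵×2.979 = 7.61498×10⁻⁵ m/K
ΔT = 1.65×10⁻³ / 7.61498×10⁻⁵ = 21.668 K
T = 21.0 + 21.668 = 42.668 °C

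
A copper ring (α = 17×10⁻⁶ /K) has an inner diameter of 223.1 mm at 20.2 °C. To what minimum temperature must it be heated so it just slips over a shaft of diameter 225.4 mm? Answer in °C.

Required Δd = 225.4 − 223.1 = 2.3 mm
Δd = αd₀ΔT ⇒ ΔT = Δd/(αd₀) = 2.3 / (17×10⁻⁶ × 223.1) = 606.43 K
T_min = 20.2 + 606.43 = 626.63 °C

T = 627 °C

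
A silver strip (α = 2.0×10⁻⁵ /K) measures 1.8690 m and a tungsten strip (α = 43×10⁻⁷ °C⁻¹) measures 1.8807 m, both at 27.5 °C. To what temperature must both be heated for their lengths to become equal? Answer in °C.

L₁(1 + α₁ΔT) = L₂(1 + α₂ΔT) ⇒ ΔT = (L₂ − L₁)/(α₁L₁ − α₂L₂)
L₂ − L₁ = 1.8807 − 1.8690 = 1.17×10⁻² m
α₁L₁ − α₂L₂ = 2.0×10⁻⁵×1.8690 − 43×10⁻⁷×1.8807 = 2.929299×10⁻⁵ m/K
ΔT = 1.17×10⁻² / 2.929299×10⁻⁵ = 399.413 K
T = 27.5 + 399.413 = 426.913 °C

T = 426.9 °C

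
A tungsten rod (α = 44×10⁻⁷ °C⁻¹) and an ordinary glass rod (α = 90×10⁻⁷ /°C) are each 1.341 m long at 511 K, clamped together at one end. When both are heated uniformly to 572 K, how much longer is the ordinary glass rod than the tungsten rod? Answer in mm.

ΔT = 61 K
tungsten: ΔL = 44×10⁻⁷ × 1.341 m × 61 = 3.5992×10⁻⁴ m = 0.35992 mm
ordinary glass: ΔL = 90×10⁻⁷ × 1.341 m × 61 = 7.3621×10⁻⁴ m = 0.73621 mm
difference = 0.73621 − 0.35992 = 0.37629 mm

0.376 mm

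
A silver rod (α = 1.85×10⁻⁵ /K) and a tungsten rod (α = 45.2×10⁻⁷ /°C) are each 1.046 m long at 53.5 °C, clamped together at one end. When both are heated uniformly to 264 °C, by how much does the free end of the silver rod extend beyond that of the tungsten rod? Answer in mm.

3.08 mm

ΔT = 210.5 K
silver: ΔL = 1.85×10⁻⁵ × 1.046 m × 210.5 = 4.0734×10⁻³ m = 4.0734 mm
tungsten: ΔL = 45.2×10⁻⁷ × 1.046 m × 210.5 = 9.9523×10⁻⁴ m = 0.99523 mm
difference = 4.0734 − 0.99523 = 3.07817 mm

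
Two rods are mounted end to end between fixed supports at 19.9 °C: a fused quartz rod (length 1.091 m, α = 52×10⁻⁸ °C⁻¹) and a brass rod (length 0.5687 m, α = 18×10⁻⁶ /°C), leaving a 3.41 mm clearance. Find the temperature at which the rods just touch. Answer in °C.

T = 336 °C

Gap closes when ΔL₁ + ΔL₂ = 3.41 mm = 3.41×10⁻³ m
(α₁L₁ + α₂L₂)ΔT = g
α₁L₁ + α₂L₂ = 52×10⁻⁸×1.091 + 18×10⁻⁶×0.5687 = 1.080392×10⁻⁵ m/K
ΔT = 3.41×10⁻³ / 1.080392×10⁻⁵ = 315.63 K
T = 19.9 + 315.63 = 335.53 °C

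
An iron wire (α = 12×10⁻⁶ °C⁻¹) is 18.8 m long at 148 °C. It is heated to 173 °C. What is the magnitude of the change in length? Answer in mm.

ΔL = 5.64 mm

|ΔT| = |173 − 148| = 25 K
ΔL = αL₀ΔT = (12×10⁻⁶)(18.8)(25) = 5.64×10⁻³ m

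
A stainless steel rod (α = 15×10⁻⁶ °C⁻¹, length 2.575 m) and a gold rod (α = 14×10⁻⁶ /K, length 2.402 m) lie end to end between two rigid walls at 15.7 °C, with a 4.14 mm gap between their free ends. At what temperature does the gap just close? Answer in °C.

T = 73.0 °C

α₁L₁ = 3.8625×10⁻⁵ m/K, α₂L₂ = 3.3628×10⁻⁵ m/K → total 7.2253×10⁻⁵ m/K
ΔT = g/(α₁L₁+α₂L₂) = 4.14×10⁻³ / 7.2253×10⁻⁵ = 57.299 K
T = 15.7 + 57.299 = 72.999 °C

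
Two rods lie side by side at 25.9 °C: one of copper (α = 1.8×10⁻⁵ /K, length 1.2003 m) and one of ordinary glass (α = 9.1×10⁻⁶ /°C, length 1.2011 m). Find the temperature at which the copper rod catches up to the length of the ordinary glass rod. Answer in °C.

L₁(1 + α₁ΔT) = L₂(1 + α₂ΔT) ⇒ ΔT = (L₂ − L₁)/(α₁L₁ − α₂L₂)
L₂ − L₁ = 1.2011 − 1.2003 = 8.00×10⁻⁴ m
α₁L₁ − α₂L₂ = 1.8×10⁻⁵×1.2003 − 9.1×10⁻⁶×1.2011 = 1.067539×10⁻⁵ m/K
ΔT = 8.00×10⁻⁴ / 1.067539×10⁻⁵ = 74.939 K
T = 25.9 + 74.939 = 100.839 °C

T = 100.8 °C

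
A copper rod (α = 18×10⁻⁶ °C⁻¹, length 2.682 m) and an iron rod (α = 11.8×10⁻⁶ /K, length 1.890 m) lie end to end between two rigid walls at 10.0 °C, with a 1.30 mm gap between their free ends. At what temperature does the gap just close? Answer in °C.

α₁L₁ = 4.8276×10⁻⁵ m/K, α₂L₂ = 2.2302×10⁻⁵ m/K → total 7.0578×10⁻⁵ m/K
ΔT = g/(α₁L₁+α₂L₂) = 1.30×10⁻³ / 7.0578×10⁻⁵ = 18.419 K
T = 10.0 + 18.419 = 28.419 °C

T = 28.4 °C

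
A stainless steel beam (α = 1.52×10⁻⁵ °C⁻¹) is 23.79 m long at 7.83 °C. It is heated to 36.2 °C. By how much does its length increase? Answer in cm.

ΔL = 1.03 cm

|ΔT| = |36.2 − 7.83| = 28.37 K
ΔL = αL₀ΔT = (1.52×10⁻⁵)(23.79)(28.37) = 1.03×10⁻² m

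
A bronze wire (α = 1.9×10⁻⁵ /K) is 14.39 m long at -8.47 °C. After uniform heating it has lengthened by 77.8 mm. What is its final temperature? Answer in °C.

ΔL = αL₀ΔT ⇒ ΔT = ΔL / (αL₀)
ΔT = 77.8×10⁻³ m / (1.9×10⁻⁵ × 14.39 m) = 284.55 K
T = -8.47 + 284.55 = 276.08 °C

T = 276 °C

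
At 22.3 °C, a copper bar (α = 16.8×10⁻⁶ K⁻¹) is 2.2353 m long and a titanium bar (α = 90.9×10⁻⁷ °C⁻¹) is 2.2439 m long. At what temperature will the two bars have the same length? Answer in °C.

Equal length when α₁L₁ΔT − α₂L₂ΔT = L₂ − L₁ = 8.60×10⁻³ m
α₁L₁ = 3.755304×10⁻⁵, α₂L₂ = 2.0397051×10⁻⁵ → Δ(αL) = 1.7155989×10⁻⁵ m/K
ΔT = 8.60×10⁻³ / 1.7155989×10⁻⁵ = 501.283 K, so T = 22.3 + 501.283 = 523.583 °C

T = 523.6 °C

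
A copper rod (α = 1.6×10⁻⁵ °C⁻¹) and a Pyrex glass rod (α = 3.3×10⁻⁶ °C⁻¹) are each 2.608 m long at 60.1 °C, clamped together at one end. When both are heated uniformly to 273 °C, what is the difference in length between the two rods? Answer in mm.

7.05 mm

ΔT = 212.9 K
copper: ΔL = 1.6×10⁻⁵ × 2.608 m × 212.9 = 8.8839×10⁻³ m = 8.8839 mm
Pyrex glass: ΔL = 3.3×10⁻⁶ × 2.608 m × 212.9 = 1.8323×10⁻³ m = 1.8323 mm
difference = 8.8839 − 1.8323 = 7.0516 mm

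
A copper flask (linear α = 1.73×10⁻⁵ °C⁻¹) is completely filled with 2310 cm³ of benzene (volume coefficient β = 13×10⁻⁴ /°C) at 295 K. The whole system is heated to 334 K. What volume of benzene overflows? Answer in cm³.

The flask also expands: β_container ≈ 3α = 5.19×10⁻⁵ /K
Net overflow = V₀(β_liq − 3α_cont)ΔT
β − 3α = 1.30×10⁻³ − 5.19×10⁻⁵ = 1.2481×10⁻³ /K; ΔT = 39 K
ΔV = 2310 × 1.2481×10⁻³ × 39 = 112 cm³

112 cm³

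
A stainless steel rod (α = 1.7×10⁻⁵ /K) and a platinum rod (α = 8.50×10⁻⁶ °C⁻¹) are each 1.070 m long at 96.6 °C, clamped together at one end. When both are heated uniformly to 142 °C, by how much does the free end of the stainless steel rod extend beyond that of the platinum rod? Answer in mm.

0.413 mm

ΔT = 45.4 K
stainless steel: ΔL = 1.7×10⁻⁵ × 1.070 m × 45.4 = 8.2583×10⁻⁴ m = 0.82583 mm
platinum: ΔL = 8.50×10⁻⁶ × 1.070 m × 45.4 = 4.1291×10⁻⁴ m = 0.41291 mm
difference = 0.82583 − 0.41291 = 0.41292 mm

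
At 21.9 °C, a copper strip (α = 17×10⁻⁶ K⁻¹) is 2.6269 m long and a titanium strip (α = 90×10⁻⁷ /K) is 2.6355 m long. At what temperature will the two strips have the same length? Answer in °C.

Equal length when α₁L₁ΔT − α₂L₂ΔT = L₂ − L₁ = 8.60×10⁻³ m
α₁L₁ = 4.46573×10⁻⁵, α₂L₂ = 2.37195×10⁻⁵ → Δ(αL) = 2.09378×10⁻⁵ m/K
ΔT = 8.60×10⁻³ / 2.09378×10⁻⁵ = 410.740 K, so T = 21.9 + 410.740 = 432.640 °C

T = 432.6 °C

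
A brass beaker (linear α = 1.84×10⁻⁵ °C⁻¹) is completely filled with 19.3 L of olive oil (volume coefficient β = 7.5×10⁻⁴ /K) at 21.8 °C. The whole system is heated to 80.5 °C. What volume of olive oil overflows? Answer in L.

0.787 L

The beaker also expands: β_container ≈ 3α = 5.52×10⁻⁵ /K
Net overflow = V₀(β_liq − 3α_cont)ΔT
β − 3α = 7.50×10⁻⁴ − 5.52×10⁻⁵ = 6.948×10⁻⁴ /K; ΔT = 58.7 K
ΔV = 19.3 × 6.948×10⁻⁴ × 58.7 = 0.787 L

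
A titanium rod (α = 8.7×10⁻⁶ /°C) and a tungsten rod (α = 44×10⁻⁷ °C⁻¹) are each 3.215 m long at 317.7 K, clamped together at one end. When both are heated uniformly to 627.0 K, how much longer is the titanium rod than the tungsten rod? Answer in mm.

4.28 mm

ΔT = 309.3 K
titanium: ΔL = 8.7×10⁻⁶ × 3.215 m × 309.3 = 8.6513×10⁻³ m = 8.6513 mm
tungsten: ΔL = 44×10⁻⁷ × 3.215 m × 309.3 = 4.3754×10⁻³ m = 4.3754 mm
difference = 8.6513 − 4.3754 = 4.2759 mm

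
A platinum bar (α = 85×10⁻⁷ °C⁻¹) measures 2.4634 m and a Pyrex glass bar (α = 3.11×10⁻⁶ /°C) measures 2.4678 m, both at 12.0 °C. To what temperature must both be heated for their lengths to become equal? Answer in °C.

T = 343.7 °C

L₁(1 + α₁ΔT) = L₂(1 + α₂ΔT) ⇒ ΔT = (L₂ − L₁)/(α₁L₁ − α₂L₂)
L₂ − L₁ = 2.4678 − 2.4634 = 4.40×10⁻³ m
α₁L₁ − α₂L₂ = 85×10⁻⁷×2.4634 − 3.11×10⁻⁶×2.4678 = 1.3264042×10⁻⁵ m/K
ΔT = 4.40×10⁻³ / 1.3264042×10⁻⁵ = 331.724 K
T = 12.0 + 331.724 = 343.724 °C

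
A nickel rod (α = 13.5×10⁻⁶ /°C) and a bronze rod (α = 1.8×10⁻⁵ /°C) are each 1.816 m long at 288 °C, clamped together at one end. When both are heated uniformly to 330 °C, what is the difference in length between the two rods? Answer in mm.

0.343 mm

ΔT = 42 K
nickel: ΔL = 13.5×10⁻⁶ × 1.816 m × 42 = 1.0297×10⁻³ m = 1.0297 mm
bronze: ΔL = 1.8×10⁻⁵ × 1.816 m × 42 = 1.3729×10⁻³ m = 1.3729 mm
difference = 1.3729 − 1.0297 = 0.3432 mm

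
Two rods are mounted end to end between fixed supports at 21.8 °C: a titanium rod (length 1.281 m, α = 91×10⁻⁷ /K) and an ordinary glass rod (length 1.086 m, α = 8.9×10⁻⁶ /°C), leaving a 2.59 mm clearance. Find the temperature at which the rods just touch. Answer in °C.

α₁L₁ = 1.16571×10⁻⁵ m/K, α₂L₂ = 9.6654×10⁻⁶ m/K → total 2.13225×10⁻⁵ m/K
ΔT = g/(α₁L₁+α₂L₂) = 2.59×10⁻³ / 2.13225×10⁻⁵ = 121.47 K
T = 21.8 + 121.47 = 143.27 °C

T = 143 °C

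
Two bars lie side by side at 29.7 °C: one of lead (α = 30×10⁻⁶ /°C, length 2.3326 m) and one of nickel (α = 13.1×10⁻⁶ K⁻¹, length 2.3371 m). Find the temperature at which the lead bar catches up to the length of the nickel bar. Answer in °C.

T = 144.0 °C

Equal length when α₁L₁ΔT − α₂L₂ΔT = L₂ − L₁ = 4.50×10⁻³ m
α₁L₁ = 6.9978×10⁻⁵, α₂L₂ = 3.061601×10⁻⁵ → Δ(αL) = 3.936199×10⁻⁵ m/K
ΔT = 4.50×10⁻³ / 3.936199×10⁻⁵ = 114.323 K, so T = 29.7 + 114.323 = 144.023 °C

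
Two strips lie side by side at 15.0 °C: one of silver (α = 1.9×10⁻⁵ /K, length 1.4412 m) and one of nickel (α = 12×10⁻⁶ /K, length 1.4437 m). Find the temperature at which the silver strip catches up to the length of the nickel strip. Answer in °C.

Equal length when α₁L₁ΔT − α₂L₂ΔT = L₂ − L₁ = 2.50×10⁻³ m
α₁L₁ = 2.73828×10⁻⁵, α₂L₂ = 1.73244×10⁻⁵ → Δ(αL) = 1.00584×10⁻⁵ m/K
ΔT = 2.50×10⁻³ / 1.00584×10⁻⁵ = 248.548 K, so T = 15.0 + 248.548 = 263.548 °C

T = 263.5 °C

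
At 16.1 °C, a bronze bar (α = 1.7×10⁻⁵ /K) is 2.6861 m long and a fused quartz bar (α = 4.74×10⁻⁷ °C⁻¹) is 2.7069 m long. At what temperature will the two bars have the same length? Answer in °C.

T = 484.8 °C

Equal length when α₁L₁ΔT − α₂L₂ΔT = L₂ − L₁ = 2.08×10⁻² m
α₁L₁ = 4.56637×10⁻⁵, α₂L₂ = 1.2830706×10⁻⁶ → Δ(αL) = 4.43806294×10⁻⁵ m/K
ΔT = 2.08×10⁻² / 4.43806294×10⁻⁵ = 468.673 K, so T = 16.1 + 468.673 = 484.773 °C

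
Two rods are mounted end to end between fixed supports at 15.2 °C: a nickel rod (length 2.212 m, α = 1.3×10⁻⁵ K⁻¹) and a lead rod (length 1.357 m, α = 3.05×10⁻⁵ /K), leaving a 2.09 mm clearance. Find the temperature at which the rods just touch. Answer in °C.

T = 45.0 °C

α₁L₁ = 2.8756×10⁻⁵ m/K, α₂L₂ = 4.13885×10⁻⁵ m/K → total 7.01445×10⁻⁵ m/K
ΔT = g/(α₁L₁+α₂L₂) = 2.09×10⁻³ / 7.01445×10⁻⁵ = 29.796 K
T = 15.2 + 29.796 = 44.996 °C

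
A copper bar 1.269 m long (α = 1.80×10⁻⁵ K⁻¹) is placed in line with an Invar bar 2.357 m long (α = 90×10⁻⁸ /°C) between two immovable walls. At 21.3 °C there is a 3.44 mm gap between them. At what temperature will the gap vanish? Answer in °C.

Gap closes when ΔL₁ + ΔL₂ = 3.44 mm = 3.44×10⁻³ m
(α₁L₁ + α₂L₂)ΔT = g
α₁L₁ + α₂L₂ = 1.80×10⁻⁵×1.269 + 90×10⁻⁸×2.357 = 2.49633×10⁻⁵ m/K
ΔT = 3.44×10⁻³ / 2.49633×10⁻⁵ = 137.80 K
T = 21.3 + 137.80 = 159.10 °C

T = 159 °C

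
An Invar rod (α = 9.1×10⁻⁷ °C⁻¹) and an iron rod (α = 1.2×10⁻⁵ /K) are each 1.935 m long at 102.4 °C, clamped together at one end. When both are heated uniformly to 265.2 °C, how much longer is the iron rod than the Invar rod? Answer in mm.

ΔT = 162.8 K
Invar: ΔL = 9.1×10⁻⁷ × 1.935 m × 162.8 = 2.8667×10⁻⁴ m = 0.28667 mm
iron: ΔL = 1.2×10⁻⁵ × 1.935 m × 162.8 = 3.7802×10⁻³ m = 3.7802 mm
difference = 3.7802 − 0.28667 = 3.49353 mm

3.49 mm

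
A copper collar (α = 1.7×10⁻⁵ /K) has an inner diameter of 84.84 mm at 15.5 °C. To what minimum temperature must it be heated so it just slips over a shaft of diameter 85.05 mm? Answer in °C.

Required Δd = 85.05 − 84.84 = 0.21 mm
Δd = αd₀ΔT ⇒ ΔT = Δd/(αd₀) = 0.21 / (1.7×10⁻⁵ × 84.84) = 145.60 K
T_min = 15.5 + 145.60 = 161.10 °C

T = 161 °C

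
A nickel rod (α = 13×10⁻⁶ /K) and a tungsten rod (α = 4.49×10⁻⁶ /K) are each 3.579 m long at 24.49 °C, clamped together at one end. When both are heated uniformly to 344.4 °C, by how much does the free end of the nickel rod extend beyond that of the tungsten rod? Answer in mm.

ΔT = 319.91 K
nickel: ΔL = 13×10⁻⁶ × 3.579 m × 319.91 = 1.4884×10⁻² m = 14.884 mm
tungsten: ΔL = 4.49×10⁻⁶ × 3.579 m × 319.91 = 5.1409×10⁻³ m = 5.1409 mm
difference = 14.884 − 5.1409 = 9.7431 mm

9.74 mm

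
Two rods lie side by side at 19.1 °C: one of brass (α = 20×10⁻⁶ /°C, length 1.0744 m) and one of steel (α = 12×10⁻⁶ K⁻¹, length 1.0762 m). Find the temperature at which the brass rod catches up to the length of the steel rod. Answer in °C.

L₁(1 + α₁ΔT) = L₂(1 + α₂ΔT) ⇒ ΔT = (L₂ − L₁)/(α₁L₁ − α₂L₂)
L₂ − L₁ = 1.0762 − 1.0744 = 1.80×10⁻³ m
α₁L₁ − α₂L₂ = 20×10⁻⁶×1.0744 − 12×10⁻⁶×1.0762 = 8.5736×10⁻⁶ m/K
ΔT = 1.80×10⁻³ / 8.5736×10⁻⁶ = 209.947 K
T = 19.1 + 209.947 = 229.047 °C

T = 229.0 °C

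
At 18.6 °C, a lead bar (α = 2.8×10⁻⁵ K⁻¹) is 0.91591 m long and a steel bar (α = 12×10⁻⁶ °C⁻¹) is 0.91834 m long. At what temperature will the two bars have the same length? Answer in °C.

T = 184.7 °C

Equal length when α₁L₁ΔT − α₂L₂ΔT = L₂ − L₁ = 2.43×10⁻³ m
α₁L₁ = 2.564548×10⁻⁵, α₂L₂ = 1.102008×10⁻⁵ → Δ(αL) = 1.46254×10⁻⁵ m/K
ΔT = 2.43×10⁻³ / 1.46254×10⁻⁵ = 166.149 K, so T = 18.6 + 166.149 = 184.749 °C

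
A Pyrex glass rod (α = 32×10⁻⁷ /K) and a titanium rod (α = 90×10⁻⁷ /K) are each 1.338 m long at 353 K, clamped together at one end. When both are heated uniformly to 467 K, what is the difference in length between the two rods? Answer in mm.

ΔT = 114 K
Pyrex glass: ΔL = 32×10⁻⁷ × 1.338 m × 114 = 4.8810×10⁻⁴ m = 0.48810 mm
titanium: ΔL = 90×10⁻⁷ × 1.338 m × 114 = 1.3728×10⁻³ m = 1.3728 mm
difference = 1.3728 − 0.48810 = 0.8847 mm

0.885 mm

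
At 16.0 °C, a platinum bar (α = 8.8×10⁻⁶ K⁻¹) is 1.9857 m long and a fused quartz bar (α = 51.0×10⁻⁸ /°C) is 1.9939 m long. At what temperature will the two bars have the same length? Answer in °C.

Equal length when α₁L₁ΔT − α₂L₂ΔT = L₂ − L₁ = 8.20×10⁻³ m
α₁L₁ = 1.747416×10⁻⁵, α₂L₂ = 1.016889×10⁻⁶ → Δ(αL) = 1.6457271×10⁻⁵ m/K
ΔT = 8.20×10⁻³ / 1.6457271×10⁻⁵ = 498.260 K, so T = 16.0 + 498.260 = 514.260 °C

T = 514.3 °C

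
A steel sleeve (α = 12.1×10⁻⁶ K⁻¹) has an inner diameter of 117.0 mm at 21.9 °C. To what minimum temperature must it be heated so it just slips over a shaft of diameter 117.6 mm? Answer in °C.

Required Δd = 117.6 − 117.0 = 0.6 mm
Δd = αd₀ΔT ⇒ ΔT = Δd/(αd₀) = 0.6 / (12.1×10⁻⁶ × 117.0) = 423.82 K
T_min = 21.9 + 423.82 = 445.72 °C

T = 446 °C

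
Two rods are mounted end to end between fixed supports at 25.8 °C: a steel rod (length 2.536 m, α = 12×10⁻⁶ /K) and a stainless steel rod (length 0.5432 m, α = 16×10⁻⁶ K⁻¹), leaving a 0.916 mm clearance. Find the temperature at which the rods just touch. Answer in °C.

Gap closes when ΔL₁ + ΔL₂ = 0.916 mm = 9.16×10⁻⁴ m
(α₁L₁ + α₂L₂)ΔT = g
α₁L₁ + α₂L₂ = 12×10⁻⁶×2.536 + 16×10⁻⁶×0.5432 = 3.91232×10⁻⁵ m/K
ΔT = 9.16×10⁻⁴ / 3.91232×10⁻⁵ = 23.413 K
T = 25.8 + 23.413 = 49.213 °C

T = 49.2 °C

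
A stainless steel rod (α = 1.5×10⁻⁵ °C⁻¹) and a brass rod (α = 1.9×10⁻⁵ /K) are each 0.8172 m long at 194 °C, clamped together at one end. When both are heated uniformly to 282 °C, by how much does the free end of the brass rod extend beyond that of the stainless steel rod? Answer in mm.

ΔT = 88 K
stainless steel: ΔL = 1.5×10⁻⁵ × 0.8172 m × 88 = 1.0787×10⁻³ m = 1.0787 mm
brass: ΔL = 1.9×10⁻⁵ × 0.8172 m × 88 = 1.3664×10⁻³ m = 1.3664 mm
difference = 1.3664 − 1.0787 = 0.2877 mm

0.288 mm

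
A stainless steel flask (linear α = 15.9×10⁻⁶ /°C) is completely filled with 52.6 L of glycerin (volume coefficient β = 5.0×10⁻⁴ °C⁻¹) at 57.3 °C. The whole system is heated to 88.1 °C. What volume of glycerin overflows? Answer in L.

0.733 L

The flask also expands: β_container ≈ 3α = 4.77×10⁻⁵ /K
Net overflow = V₀(β_liq − 3α_cont)ΔT
β − 3α = 5.00×10⁻⁴ − 4.77×10⁻⁵ = 4.523×10⁻⁴ /K; ΔT = 30.8 K
ΔV = 52.6 × 4.523×10⁻⁴ × 30.8 = 0.733 L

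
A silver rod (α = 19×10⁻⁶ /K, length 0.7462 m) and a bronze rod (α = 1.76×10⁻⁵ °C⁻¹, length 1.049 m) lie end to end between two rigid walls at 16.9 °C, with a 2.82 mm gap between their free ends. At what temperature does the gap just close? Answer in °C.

Gap closes when ΔL₁ + ΔL₂ = 2.82 mm = 2.82×10⁻³ m
(α₁L₁ + α₂L₂)ΔT = g
α₁L₁ + α₂L₂ = 19×10⁻⁶×0.7462 + 1.76×10⁻⁵×1.049 = 3.26402×10⁻⁵ m/K
ΔT = 2.82×10⁻³ / 3.26402×10⁻⁵ = 86.40 K
T = 16.9 + 86.40 = 103.30 °C

T = 103 °C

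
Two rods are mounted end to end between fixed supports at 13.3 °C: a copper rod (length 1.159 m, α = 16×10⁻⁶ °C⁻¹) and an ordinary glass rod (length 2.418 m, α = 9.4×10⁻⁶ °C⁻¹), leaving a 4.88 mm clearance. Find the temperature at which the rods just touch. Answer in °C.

T = 132 °C

Gap closes when ΔL₁ + ΔL₂ = 4.88 mm = 4.88×10⁻³ m
(α₁L₁ + α₂L₂)ΔT = g
α₁L₁ + α₂L₂ = 16×10⁻⁶×1.159 + 9.4×10⁻⁶×2.418 = 4.12732×10⁻⁵ m/K
ΔT = 4.88×10⁻³ / 4.12732×10⁻⁵ = 118.24 K
T = 13.3 + 118.24 = 131.54 °C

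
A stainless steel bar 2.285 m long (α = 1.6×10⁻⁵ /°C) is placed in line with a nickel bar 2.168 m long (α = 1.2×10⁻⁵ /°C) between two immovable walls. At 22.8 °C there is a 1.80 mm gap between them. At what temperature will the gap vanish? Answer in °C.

α₁L₁ = 3.656×10⁻⁵ m/K, α₂L₂ = 2.6016×10⁻⁵ m/K → total 6.2576×10⁻⁵ m/K
ΔT = g/(α₁L₁+α₂L₂) = 1.80×10⁻³ / 6.2576×10⁻⁵ = 28.765 K
T = 22.8 + 28.765 = 51.565 °C

T = 51.6 °C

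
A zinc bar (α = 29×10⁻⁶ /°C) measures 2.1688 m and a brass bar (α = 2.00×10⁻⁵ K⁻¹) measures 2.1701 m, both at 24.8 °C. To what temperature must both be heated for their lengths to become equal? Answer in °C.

Equal length when α₁L₁ΔT − α₂L₂ΔT = L₂ − L₁ = 1.30×10⁻³ m
α₁L₁ = 6.28952×10⁻⁵, α₂L₂ = 4.3402×10⁻⁵ → Δ(αL) = 1.94932×10⁻⁵ m/K
ΔT = 1.30×10⁻³ / 1.94932×10⁻⁵ = 66.6899 K, so T = 24.8 + 66.6899 = 91.4899 °C

T = 91.49 °C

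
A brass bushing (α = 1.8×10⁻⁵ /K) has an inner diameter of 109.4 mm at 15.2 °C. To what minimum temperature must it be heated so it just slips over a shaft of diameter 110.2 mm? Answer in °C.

T = 421 °C

Required Δd = 110.2 − 109.4 = 0.8 mm
Δd = αd₀ΔT ⇒ ΔT = Δd/(αd₀) = 0.8 / (1.8×10⁻⁵ × 109.4) = 406.26 K
T_min = 15.2 + 406.26 = 421.46 °C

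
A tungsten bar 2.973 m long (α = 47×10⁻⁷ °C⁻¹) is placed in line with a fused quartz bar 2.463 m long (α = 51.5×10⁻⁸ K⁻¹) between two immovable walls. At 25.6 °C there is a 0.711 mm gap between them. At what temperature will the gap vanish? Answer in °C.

Gap closes when ΔL₁ + ΔL₂ = 0.711 mm = 7.11×10⁻⁴ m
(α₁L₁ + α₂L₂)ΔT = g
α₁L₁ + α₂L₂ = 47×10⁻⁷×2.973 + 51.5×10⁻⁸×2.463 = 1.5241545×10⁻⁵ m/K
ΔT = 7.11×10⁻⁴ / 1.5241545×10⁻⁵ = 46.649 K
T = 25.6 + 46.649 = 72.249 °C

T = 72.2 °C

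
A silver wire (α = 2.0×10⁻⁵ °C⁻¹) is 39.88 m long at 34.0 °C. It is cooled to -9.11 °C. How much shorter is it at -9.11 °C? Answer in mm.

|ΔT| = |-9.11 − 34.0| = 43.11 K
ΔL = αL₀ΔT = (2.0×10⁻⁵)(39.88)(43.11) = 3.44×10⁻² m

ΔL = 34.4 mm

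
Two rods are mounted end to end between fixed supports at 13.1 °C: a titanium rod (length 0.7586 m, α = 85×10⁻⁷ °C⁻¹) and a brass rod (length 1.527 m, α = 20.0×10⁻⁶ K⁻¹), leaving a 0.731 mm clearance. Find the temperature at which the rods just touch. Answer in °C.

Gap closes when ΔL₁ + ΔL₂ = 0.731 mm = 7.31×10⁻⁴ m
(α₁L₁ + α₂L₂)ΔT = g
α₁L₁ + α₂L₂ = 85×10⁻⁷×0.7586 + 20.0×10⁻⁶×1.527 = 3.69881×10⁻⁵ m/K
ΔT = 7.31×10⁻⁴ / 3.69881×10⁻⁵ = 19.763 K
T = 13.1 + 19.763 = 32.863 °C

T = 32.9 °C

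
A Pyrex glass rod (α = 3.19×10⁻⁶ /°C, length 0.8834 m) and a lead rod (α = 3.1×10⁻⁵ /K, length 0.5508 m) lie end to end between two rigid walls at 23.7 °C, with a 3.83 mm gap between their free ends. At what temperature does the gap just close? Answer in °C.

T = 216 °C

α₁L₁ = 2.818046×10⁻⁶ m/K, α₂L₂ = 1.70748×10⁻⁵ m/K → total 1.9892846×10⁻⁵ m/K
ΔT = g/(α₁L₁+α₂L₂) = 3.83×10⁻³ / 1.9892846×10⁻⁵ = 192.53 K
T = 23.7 + 192.53 = 216.23 °C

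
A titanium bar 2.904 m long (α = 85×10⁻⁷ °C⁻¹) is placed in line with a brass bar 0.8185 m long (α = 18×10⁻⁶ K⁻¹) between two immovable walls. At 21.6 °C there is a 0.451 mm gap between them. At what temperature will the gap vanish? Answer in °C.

T = 33.0 °C

Gap closes when ΔL₁ + ΔL₂ = 0.451 mm = 4.51×10⁻⁴ m
(α₁L₁ + α₂L₂)ΔT = g
α₁L₁ + α₂L₂ = 85×10⁻⁷×2.904 + 18×10⁻⁶×0.8185 = 3.9417×10⁻⁵ m/K
ΔT = 4.51×10⁻⁴ / 3.9417×10⁻⁵ = 11.442 K
T = 21.6 + 11.442 = 33.042 °C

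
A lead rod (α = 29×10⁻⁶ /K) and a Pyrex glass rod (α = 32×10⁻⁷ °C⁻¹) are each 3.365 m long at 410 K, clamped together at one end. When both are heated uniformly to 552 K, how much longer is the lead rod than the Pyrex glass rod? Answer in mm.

ΔT = 142 K
lead: ΔL = 29×10⁻⁶ × 3.365 m × 142 = 1.3857×10⁻² m = 13.857 mm
Pyrex glass: ΔL = 32×10⁻⁷ × 3.365 m × 142 = 1.5291×10⁻³ m = 1.5291 mm
difference = 13.857 − 1.5291 = 12.3279 mm

12.3 mm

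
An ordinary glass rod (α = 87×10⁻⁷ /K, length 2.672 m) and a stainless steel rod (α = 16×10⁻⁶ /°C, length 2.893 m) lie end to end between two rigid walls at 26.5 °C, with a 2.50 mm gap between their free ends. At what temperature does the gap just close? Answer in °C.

α₁L₁ = 2.32464×10⁻⁵ m/K, α₂L₂ = 4.6288×10⁻⁵ m/K → total 6.95344×10⁻⁵ m/K
ΔT = g/(α₁L₁+α₂L₂) = 2.50×10⁻³ / 6.95344×10⁻⁵ = 35.953 K
T = 26.5 + 35.953 = 62.453 °C

T = 62.5 °C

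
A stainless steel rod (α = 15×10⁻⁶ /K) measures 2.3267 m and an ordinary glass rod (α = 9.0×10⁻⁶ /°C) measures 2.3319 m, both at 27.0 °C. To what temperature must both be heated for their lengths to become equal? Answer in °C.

L₁(1 + α₁ΔT) = L₂(1 + α₂ΔT) ⇒ ΔT = (L₂ − L₁)/(α₁L₁ − α₂L₂)
L₂ − L₁ = 2.3319 − 2.3267 = 5.20×10⁻³ m
α₁L₁ − α₂L₂ = 15×10⁻⁶×2.3267 − 9.0×10⁻⁶×2.3319 = 1.39134×10⁻⁵ m/K
ΔT = 5.20×10⁻³ / 1.39134×10⁻⁵ = 373.740 K
T = 27.0 + 373.740 = 400.740 °C

T = 400.7 °C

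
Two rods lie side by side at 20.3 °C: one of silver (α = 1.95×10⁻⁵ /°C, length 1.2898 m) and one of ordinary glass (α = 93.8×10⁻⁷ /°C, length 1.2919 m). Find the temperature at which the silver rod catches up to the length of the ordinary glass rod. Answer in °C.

T = 181.4 °C

L₁(1 + α₁ΔT) = L₂(1 + α₂ΔT) ⇒ ΔT = (L₂ − L₁)/(α₁L₁ − α₂L₂)
L₂ − L₁ = 1.2919 − 1.2898 = 2.10×10⁻³ m
α₁L₁ − α₂L₂ = 1.95×10⁻⁵×1.2898 − 93.8×10⁻⁷×1.2919 = 1.3033078×10⁻⁵ m/K
ΔT = 2.10×10⁻³ / 1.3033078×10⁻⁵ = 161.128 K
T = 20.3 + 161.128 = 181.428 °C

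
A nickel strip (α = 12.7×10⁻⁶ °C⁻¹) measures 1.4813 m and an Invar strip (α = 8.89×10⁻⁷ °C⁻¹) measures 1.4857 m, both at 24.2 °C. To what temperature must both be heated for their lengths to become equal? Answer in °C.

T = 275.7 °C

L₁(1 + α₁ΔT) = L₂(1 + α₂ΔT) ⇒ ΔT = (L₂ − L₁)/(α₁L₁ − α₂L₂)
L₂ − L₁ = 1.4857 − 1.4813 = 4.40×10⁻³ m
α₁L₁ − α₂L₂ = 12.7×10⁻⁶×1.4813 − 8.89×10⁻⁷×1.4857 = 1.74917227×10⁻⁵ m/K
ΔT = 4.40×10⁻³ / 1.74917227×10⁻⁵ = 251.548 K
T = 24.2 + 251.548 = 275.748 °C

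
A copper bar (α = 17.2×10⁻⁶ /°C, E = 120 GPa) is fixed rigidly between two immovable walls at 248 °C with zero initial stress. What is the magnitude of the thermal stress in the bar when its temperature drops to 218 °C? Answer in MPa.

σ = 61.9 MPa

Fully constrained: the free strain ε = αΔT is blocked, so σ = Eε = EαΔT.
|ΔT| = 30 K
σ = 120×10⁹ × 17.2×10⁻⁶ × 30 = 6.19×10⁷ Pa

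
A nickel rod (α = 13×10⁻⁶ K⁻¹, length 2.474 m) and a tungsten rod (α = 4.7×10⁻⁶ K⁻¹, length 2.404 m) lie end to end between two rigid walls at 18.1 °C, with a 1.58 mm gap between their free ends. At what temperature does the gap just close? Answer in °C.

T = 54.5 °C

α₁L₁ = 3.2162×10⁻⁵ m/K, α₂L₂ = 1.12988×10⁻⁵ m/K → total 4.34608×10⁻⁵ m/K
ΔT = g/(α₁L₁+α₂L₂) = 1.58×10⁻³ / 4.34608×10⁻⁵ = 36.355 K
T = 18.1 + 36.355 = 54.455 °C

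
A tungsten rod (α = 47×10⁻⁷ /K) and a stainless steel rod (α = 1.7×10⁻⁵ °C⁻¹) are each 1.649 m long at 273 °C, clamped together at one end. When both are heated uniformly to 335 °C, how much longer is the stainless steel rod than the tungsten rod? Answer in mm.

ΔT = 62 K
tungsten: ΔL = 47×10⁻⁷ × 1.649 m × 62 = 4.8052×10⁻⁴ m = 0.48052 mm
stainless steel: ΔL = 1.7×10⁻⁵ × 1.649 m × 62 = 1.7380×10⁻³ m = 1.7380 mm
difference = 1.7380 − 0.48052 = 1.25748 mm

1.26 mm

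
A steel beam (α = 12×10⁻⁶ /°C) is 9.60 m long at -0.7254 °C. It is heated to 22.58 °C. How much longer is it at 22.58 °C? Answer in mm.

ΔL = 2.68 mm

|ΔT| = |22.58 − (-0.7254)| = 23.3054 K
ΔL = αL₀ΔT = (12×10⁻⁶)(9.60)(23.3054) = 2.68×10⁻³ m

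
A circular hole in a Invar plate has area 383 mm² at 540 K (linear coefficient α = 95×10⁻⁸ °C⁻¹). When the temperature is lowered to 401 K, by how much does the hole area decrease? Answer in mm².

Area coefficient ≈ 2α; |ΔT| = 139 K
ΔA = 2αA₀ΔT = 2(95×10⁻⁸)(383)(139) = 0.101 mm²

ΔA = 0.101 mm²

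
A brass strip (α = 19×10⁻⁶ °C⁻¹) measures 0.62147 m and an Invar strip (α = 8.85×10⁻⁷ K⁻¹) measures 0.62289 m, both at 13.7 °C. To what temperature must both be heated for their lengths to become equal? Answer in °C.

T = 139.8 °C

Equal length when α₁L₁ΔT − α₂L₂ΔT = L₂ − L₁ = 1.42×10⁻³ m
α₁L₁ = 1.180793×10⁻⁵, α₂L₂ = 5.5125765×10⁻⁷ → Δ(αL) = 1.125667235×10⁻⁵ m/K
ΔT = 1.42×10⁻³ / 1.125667235×10⁻⁵ = 126.147 K, so T = 13.7 + 126.147 = 139.847 °C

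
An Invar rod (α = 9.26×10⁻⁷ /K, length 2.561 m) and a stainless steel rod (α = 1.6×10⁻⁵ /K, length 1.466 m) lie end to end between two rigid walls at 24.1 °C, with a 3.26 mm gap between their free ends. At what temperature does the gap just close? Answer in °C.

T = 150 °C

α₁L₁ = 2.371486×10⁻⁶ m/K, α₂L₂ = 2.3456×10⁻⁵ m/K → total 2.5827486×10⁻⁵ m/K
ΔT = g/(α₁L₁+α₂L₂) = 3.26×10⁻³ / 2.5827486×10⁻⁵ = 126.22 K
T = 24.1 + 126.22 = 150.32 °C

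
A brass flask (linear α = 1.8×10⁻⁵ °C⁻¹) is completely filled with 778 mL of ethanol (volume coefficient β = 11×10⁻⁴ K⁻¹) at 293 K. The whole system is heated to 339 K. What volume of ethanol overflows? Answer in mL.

The flask also expands: β_container ≈ 3α = 5.4×10⁻⁵ /K
Net overflow = V₀(β_liq − 3α_cont)ΔT
β − 3α = 1.10×10⁻³ − 5.4×10⁻⁵ = 1.046×10⁻³ /K; ΔT = 46 K
ΔV = 778 × 1.046×10⁻³ × 46 = 37.4 mL

37.4 mL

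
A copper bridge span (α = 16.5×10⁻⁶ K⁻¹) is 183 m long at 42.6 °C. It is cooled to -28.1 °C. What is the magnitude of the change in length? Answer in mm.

|ΔT| = |-28.1 − 42.6| = 70.7 K
ΔL = αL₀ΔT = (16.5×10⁻⁶)(183)(70.7) = 2.13×10⁻¹ m

ΔL = 213 mm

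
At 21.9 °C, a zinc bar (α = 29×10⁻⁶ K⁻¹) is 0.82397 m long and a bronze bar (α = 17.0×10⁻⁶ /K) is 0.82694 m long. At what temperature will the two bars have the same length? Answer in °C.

Equal length when α₁L₁ΔT − α₂L₂ΔT = L₂ − L₁ = 2.97×10⁻³ m
α₁L₁ = 2.389513×10⁻⁵, α₂L₂ = 1.405798×10⁻⁵ → Δ(αL) = 9.83715×10⁻⁶ m/K
ΔT = 2.97×10⁻³ / 9.83715×10⁻⁶ = 301.917 K, so T = 21.9 + 301.917 = 323.817 °C

T = 323.8 °C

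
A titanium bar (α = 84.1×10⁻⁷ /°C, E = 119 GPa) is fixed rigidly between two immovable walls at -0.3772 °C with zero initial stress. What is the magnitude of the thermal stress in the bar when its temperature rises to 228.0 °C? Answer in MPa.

Fully constrained: the free strain ε = αΔT is blocked, so σ = Eε = EαΔT.
|ΔT| = 228.3772 K
σ = 119×10⁹ × 84.1×10⁻⁷ × 228.3772 = 2.29×10⁸ Pa

σ = 229 MPa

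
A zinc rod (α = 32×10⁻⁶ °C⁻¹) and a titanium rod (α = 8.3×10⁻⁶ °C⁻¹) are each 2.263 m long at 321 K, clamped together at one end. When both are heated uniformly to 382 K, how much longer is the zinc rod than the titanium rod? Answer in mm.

ΔT = 61 K
zinc: ΔL = 32×10⁻⁶ × 2.263 m × 61 = 4.4174×10⁻³ m = 4.4174 mm
titanium: ΔL = 8.3×10⁻⁶ × 2.263 m × 61 = 1.1458×10⁻³ m = 1.1458 mm
difference = 4.4174 − 1.1458 = 3.2716 mm

3.27 mm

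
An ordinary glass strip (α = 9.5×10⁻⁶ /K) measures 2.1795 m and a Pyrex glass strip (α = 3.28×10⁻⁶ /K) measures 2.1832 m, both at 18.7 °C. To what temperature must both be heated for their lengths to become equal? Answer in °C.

Equal length when α₁L₁ΔT − α₂L₂ΔT = L₂ − L₁ = 3.70×10⁻³ m
α₁L₁ = 2.070525×10⁻⁵, α₂L₂ = 7.160896×10⁻⁶ → Δ(αL) = 1.3544354×10⁻⁵ m/K
ΔT = 3.70×10⁻³ / 1.3544354×10⁻⁵ = 273.177 K, so T = 18.7 + 273.177 = 291.877 °C

T = 291.9 °C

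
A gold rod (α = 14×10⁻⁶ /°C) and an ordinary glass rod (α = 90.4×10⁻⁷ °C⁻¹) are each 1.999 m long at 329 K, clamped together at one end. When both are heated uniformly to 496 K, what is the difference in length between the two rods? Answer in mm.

ΔT = 167 K
gold: ΔL = 14×10⁻⁶ × 1.999 m × 167 = 4.6737×10⁻³ m = 4.6737 mm
ordinary glass: ΔL = 90.4×10⁻⁷ × 1.999 m × 167 = 3.0179×10⁻³ m = 3.0179 mm
difference = 4.6737 − 3.0179 = 1.6558 mm

1.66 mm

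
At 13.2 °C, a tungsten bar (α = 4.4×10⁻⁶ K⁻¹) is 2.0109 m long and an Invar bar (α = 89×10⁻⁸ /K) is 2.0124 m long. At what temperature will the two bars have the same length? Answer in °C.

T = 225.8 °C

L₁(1 + α₁ΔT) = L₂(1 + α₂ΔT) ⇒ ΔT = (L₂ − L₁)/(α₁L₁ − α₂L₂)
L₂ − L₁ = 2.0124 − 2.0109 = 1.50×10⁻³ m
α₁L₁ − α₂L₂ = 4.4×10⁻⁶×2.0109 − 89×10⁻⁸×2.0124 = 7.056924×10⁻⁶ m/K
ΔT = 1.50×10⁻³ / 7.056924×10⁻⁶ = 212.557 K
T = 13.2 + 212.557 = 225.757 °C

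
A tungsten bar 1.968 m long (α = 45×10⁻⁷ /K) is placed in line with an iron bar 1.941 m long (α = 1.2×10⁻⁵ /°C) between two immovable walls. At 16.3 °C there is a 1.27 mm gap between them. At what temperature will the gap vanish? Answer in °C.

α₁L₁ = 8.856×10⁻⁶ m/K, α₂L₂ = 2.3292×10⁻⁵ m/K → total 3.2148×10⁻⁵ m/K
ΔT = g/(α₁L₁+α₂L₂) = 1.27×10⁻³ / 3.2148×10⁻⁵ = 39.505 K
T = 16.3 + 39.505 = 55.805 °C

T = 55.8 °C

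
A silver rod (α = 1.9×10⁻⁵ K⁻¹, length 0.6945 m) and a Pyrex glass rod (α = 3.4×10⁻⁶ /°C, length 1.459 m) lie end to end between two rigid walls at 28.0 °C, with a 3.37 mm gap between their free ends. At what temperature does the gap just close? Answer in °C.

Gap closes when ΔL₁ + ΔL₂ = 3.37 mm = 3.37×10⁻³ m
(α₁L₁ + α₂L₂)ΔT = g
α₁L₁ + α₂L₂ = 1.9×10⁻⁵×0.6945 + 3.4×10⁻⁶×1.459 = 1.81561×10⁻⁵ m/K
ΔT = 3.37×10⁻³ / 1.81561×10⁻⁵ = 185.61 K
T = 28.0 + 185.61 = 213.61 °C

T = 214 °C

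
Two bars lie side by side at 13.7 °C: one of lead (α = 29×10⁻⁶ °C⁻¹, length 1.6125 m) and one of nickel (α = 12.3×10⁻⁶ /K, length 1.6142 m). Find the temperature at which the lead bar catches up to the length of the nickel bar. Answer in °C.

T = 76.88 °C

Equal length when α₁L₁ΔT − α₂L₂ΔT = L₂ − L₁ = 1.70×10⁻³ m
α₁L₁ = 4.67625×10⁻⁵, α₂L₂ = 1.985466×10⁻⁵ → Δ(αL) = 2.690784×10⁻⁵ m/K
ΔT = 1.70×10⁻³ / 2.690784×10⁻⁵ = 63.1786 K, so T = 13.7 + 63.1786 = 76.8786 °C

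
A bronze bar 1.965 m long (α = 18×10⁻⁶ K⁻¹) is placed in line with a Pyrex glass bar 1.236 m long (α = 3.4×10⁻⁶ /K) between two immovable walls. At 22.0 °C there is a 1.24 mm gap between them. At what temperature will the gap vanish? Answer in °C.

α₁L₁ = 3.537×10⁻⁵ m/K, α₂L₂ = 4.2024×10⁻⁶ m/K → total 3.95724×10⁻⁵ m/K
ΔT = g/(α₁L₁+α₂L₂) = 1.24×10⁻³ / 3.95724×10⁻⁵ = 31.335 K
T = 22.0 + 31.335 = 53.335 °C

T = 53.3 °C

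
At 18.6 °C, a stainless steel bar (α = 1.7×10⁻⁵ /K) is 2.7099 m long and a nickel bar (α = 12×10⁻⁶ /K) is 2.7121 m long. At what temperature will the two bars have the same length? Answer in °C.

T = 181.3 °C

Equal length when α₁L₁ΔT − α₂L₂ΔT = L₂ − L₁ = 2.20×10⁻³ m
α₁L₁ = 4.60683×10⁻⁵, α₂L₂ = 3.25452×10⁻⁵ → Δ(αL) = 1.35231×10⁻⁵ m/K
ΔT = 2.20×10⁻³ / 1.35231×10⁻⁵ = 162.685 K, so T = 18.6 + 162.685 = 181.285 °C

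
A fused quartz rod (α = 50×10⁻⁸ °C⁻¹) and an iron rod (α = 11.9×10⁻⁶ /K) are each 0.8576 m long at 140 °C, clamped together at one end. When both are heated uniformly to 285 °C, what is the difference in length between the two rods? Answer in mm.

1.42 mm

ΔT = 145 K
fused quartz: ΔL = 50×10⁻⁸ × 0.8576 m × 145 = 6.2176×10⁻⁵ m = 0.062176 mm
iron: ΔL = 11.9×10⁻⁶ × 0.8576 m × 145 = 1.4798×10⁻³ m = 1.4798 mm
difference = 1.4798 − 0.062176 = 1.417624 mm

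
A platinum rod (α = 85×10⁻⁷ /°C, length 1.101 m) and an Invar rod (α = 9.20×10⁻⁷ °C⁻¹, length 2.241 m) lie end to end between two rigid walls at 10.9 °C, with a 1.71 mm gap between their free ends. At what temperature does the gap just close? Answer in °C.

Gap closes when ΔL₁ + ΔL₂ = 1.71 mm = 1.71×10⁻³ m
(α₁L₁ + α₂L₂)ΔT = g
α₁L₁ + α₂L₂ = 85×10⁻⁷×1.101 + 9.20×10⁻⁷×2.241 = 1.142022×10⁻⁵ m/K
ΔT = 1.71×10⁻³ / 1.142022×10⁻⁵ = 149.73 K
T = 10.9 + 149.73 = 160.63 °C

T = 161 °C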